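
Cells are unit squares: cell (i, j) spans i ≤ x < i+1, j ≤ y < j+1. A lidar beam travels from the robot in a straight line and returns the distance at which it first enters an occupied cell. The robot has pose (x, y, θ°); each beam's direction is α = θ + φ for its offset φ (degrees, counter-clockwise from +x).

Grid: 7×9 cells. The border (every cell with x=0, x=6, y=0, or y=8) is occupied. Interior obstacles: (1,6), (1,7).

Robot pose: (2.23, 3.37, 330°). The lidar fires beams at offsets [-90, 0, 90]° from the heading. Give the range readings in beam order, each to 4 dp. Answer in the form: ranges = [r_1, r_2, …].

ranges = [2.4600, 4.3532, 5.3463]

beam 1: φ=-90°, α=240°
  dir = (cos 240°, sin 240°) = (-0.5000, -0.8660); from cell (2,3)
  next x-line at t=0.4600, next y-line at t=0.4272; Δt_x=2.0000, Δt_y=1.1547
    y: enter (2,2) at t=0.4272
    x: enter (1,2) at t=0.4600
    y: enter (1,1) at t=1.5819
    x: enter (0,1) at t=2.4600 ← occupied
  → r_1 = 2.4600
beam 2: φ=0°, α=330°
  dir = (cos 330°, sin 330°) = (0.8660, -0.5000); from cell (2,3)
  next x-line at t=0.8891, next y-line at t=0.7400; Δt_x=1.1547, Δt_y=2.0000
    y: enter (2,2) at t=0.7400
    x: enter (3,2) at t=0.8891
    x: enter (4,2) at t=2.0438
    y: enter (4,1) at t=2.7400
    x: enter (5,1) at t=3.1985
    x: enter (6,1) at t=4.3532 ← occupied
  → r_2 = 4.3532
beam 3: φ=90°, α=60°
  dir = (cos 60°, sin 60°) = (0.5000, 0.8660); from cell (2,3)
  next x-line at t=1.5400, next y-line at t=0.7275; Δt_x=2.0000, Δt_y=1.1547
    y: enter (2,4) at t=0.7275
    x: enter (3,4) at t=1.5400
    y: enter (3,5) at t=1.8822
    y: enter (3,6) at t=3.0369
    x: enter (4,6) at t=3.5400
    y: enter (4,7) at t=4.1916
    y: enter (4,8) at t=5.3463 ← occupied
  → r_3 = 5.3463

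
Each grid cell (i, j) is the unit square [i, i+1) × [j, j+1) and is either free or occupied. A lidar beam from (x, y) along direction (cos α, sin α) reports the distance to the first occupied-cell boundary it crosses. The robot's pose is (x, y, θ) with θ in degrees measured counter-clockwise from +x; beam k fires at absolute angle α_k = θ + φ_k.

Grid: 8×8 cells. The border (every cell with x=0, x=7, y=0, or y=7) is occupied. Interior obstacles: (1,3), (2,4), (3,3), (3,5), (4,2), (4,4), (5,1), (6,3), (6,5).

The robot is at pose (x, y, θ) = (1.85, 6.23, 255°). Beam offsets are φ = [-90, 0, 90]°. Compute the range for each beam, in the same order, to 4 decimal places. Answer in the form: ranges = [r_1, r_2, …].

ranges = [0.8800, 2.3087, 1.1906]

beam 1: φ=-90°, α=165°
  cosα=-0.9659 sinα=0.2588 | (1,6) | tMaxX 0.8800 tMaxY 2.9751 | tΔX 1.0353 tΔY 3.8637
    t=0.8800 [x] (0,6) — stop
  → r_1 = 0.8800
beam 2: φ=0°, α=255°
  cosα=-0.2588 sinα=-0.9659 | (1,6) | tMaxX 3.2841 tMaxY 0.2381 | tΔX 3.8637 tΔY 1.0353
    t=0.2381 [y] (1,5)
    t=1.2734 [y] (1,4)
    t=2.3087 [y] (1,3) — stop
  → r_2 = 2.3087
beam 3: φ=90°, α=345°
  cosα=0.9659 sinα=-0.2588 | (1,6) | tMaxX 0.1553 tMaxY 0.8887 | tΔX 1.0353 tΔY 3.8637
    t=0.1553 [x] (2,6)
    t=0.8887 [y] (2,5)
    t=1.1906 [x] (3,5) — stop
  → r_3 = 1.1906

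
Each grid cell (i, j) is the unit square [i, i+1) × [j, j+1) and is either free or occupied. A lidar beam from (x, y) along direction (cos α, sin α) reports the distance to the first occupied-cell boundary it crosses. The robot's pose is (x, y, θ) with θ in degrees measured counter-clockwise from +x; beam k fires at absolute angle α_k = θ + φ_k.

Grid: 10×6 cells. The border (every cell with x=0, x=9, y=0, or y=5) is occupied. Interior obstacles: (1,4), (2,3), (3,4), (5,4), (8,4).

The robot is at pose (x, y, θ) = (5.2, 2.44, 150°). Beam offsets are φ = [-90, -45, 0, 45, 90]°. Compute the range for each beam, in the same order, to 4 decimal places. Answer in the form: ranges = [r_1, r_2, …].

ranges = [2.9560, 2.6503, 2.5403, 4.3482, 1.6628]

beam 1: φ=-90°, α=60°
  d=(0.5000,0.8660)  start (5,2)  tX=1.6000 tY=0.6466  stride 1/|dx|=2.0000 1/|dy|=1.1547
    cross y-line → (5,3), t=0.6466
    cross x-line → (6,3), t=1.6000
    cross y-line → (6,4), t=1.8013
    cross y-line → (6,5), t=2.9560 (wall)
  → r_1 = 2.9560
beam 2: φ=-45°, α=105°
  d=(-0.2588,0.9659)  start (5,2)  tX=0.7727 tY=0.5798  stride 1/|dx|=3.8637 1/|dy|=1.0353
    cross y-line → (5,3), t=0.5798
    cross x-line → (4,3), t=0.7727
    cross y-line → (4,4), t=1.6150
    cross y-line → (4,5), t=2.6503 (wall)
  → r_2 = 2.6503
beam 3: φ=0°, α=150°
  d=(-0.8660,0.5000)  start (5,2)  tX=0.2309 tY=1.1200  stride 1/|dx|=1.1547 1/|dy|=2.0000
    cross x-line → (4,2), t=0.2309
    cross y-line → (4,3), t=1.1200
    cross x-line → (3,3), t=1.3856
    cross x-line → (2,3), t=2.5403 (wall)
  → r_3 = 2.5403
beam 4: φ=45°, α=195°
  d=(-0.9659,-0.2588)  start (5,2)  tX=0.2071 tY=1.7000  stride 1/|dx|=1.0353 1/|dy|=3.8637
    cross x-line → (4,2), t=0.2071
    cross x-line → (3,2), t=1.2423
    cross y-line → (3,1), t=1.7000
    cross x-line → (2,1), t=2.2776
    cross x-line → (1,1), t=3.3129
    cross x-line → (0,1), t=4.3482 (wall)
  → r_4 = 4.3482
beam 5: φ=90°, α=240°
  d=(-0.5000,-0.8660)  start (5,2)  tX=0.4000 tY=0.5081  stride 1/|dx|=2.0000 1/|dy|=1.1547
    cross x-line → (4,2), t=0.4000
    cross y-line → (4,1), t=0.5081
    cross y-line → (4,0), t=1.6628 (wall)
  → r_5 = 1.6628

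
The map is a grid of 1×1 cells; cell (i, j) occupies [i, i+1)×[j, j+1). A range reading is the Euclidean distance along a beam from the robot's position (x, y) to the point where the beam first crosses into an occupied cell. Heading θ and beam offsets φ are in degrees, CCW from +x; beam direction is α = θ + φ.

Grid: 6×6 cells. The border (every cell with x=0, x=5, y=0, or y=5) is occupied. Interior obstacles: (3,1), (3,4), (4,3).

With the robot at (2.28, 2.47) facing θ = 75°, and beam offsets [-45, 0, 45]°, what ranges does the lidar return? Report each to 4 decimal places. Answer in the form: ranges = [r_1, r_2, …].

ranges = [1.9861, 2.6192, 2.5600]

beam 1: φ=-45°, α=30°
  direction (0.8660, 0.5000); cell (2,2); t to first gridline: x 0.8314, y 1.0600 (then +1.1547 / +2.0000)
    (3,2) via x @ 0.8314
    (3,3) via y @ 1.0600
    (4,3) via x @ 1.9861  # hit
  → r_1 = 1.9861
beam 2: φ=0°, α=75°
  direction (0.2588, 0.9659); cell (2,2); t to first gridline: x 2.7819, y 0.5487 (then +3.8637 / +1.0353)
    (2,3) via y @ 0.5487
    (2,4) via y @ 1.5840
    (2,5) via y @ 2.6192  # hit
  → r_2 = 2.6192
beam 3: φ=45°, α=120°
  direction (-0.5000, 0.8660); cell (2,2); t to first gridline: x 0.5600, y 0.6120 (then +2.0000 / +1.1547)
    (1,2) via x @ 0.5600
    (1,3) via y @ 0.6120
    (1,4) via y @ 1.7667
    (0,4) via x @ 2.5600  # hit
  → r_3 = 2.5600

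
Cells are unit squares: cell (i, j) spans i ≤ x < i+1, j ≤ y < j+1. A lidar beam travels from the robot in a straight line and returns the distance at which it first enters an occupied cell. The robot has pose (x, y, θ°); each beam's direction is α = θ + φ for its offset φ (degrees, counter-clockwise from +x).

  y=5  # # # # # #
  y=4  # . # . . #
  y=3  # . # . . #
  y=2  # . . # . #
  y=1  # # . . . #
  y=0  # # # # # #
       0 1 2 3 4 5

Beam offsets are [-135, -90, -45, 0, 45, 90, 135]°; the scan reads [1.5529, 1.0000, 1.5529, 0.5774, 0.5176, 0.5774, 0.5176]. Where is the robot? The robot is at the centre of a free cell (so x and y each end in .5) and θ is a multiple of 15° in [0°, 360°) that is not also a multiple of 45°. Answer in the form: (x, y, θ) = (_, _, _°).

(x, y, θ) = (2.5, 2.5, 330°)

Candidates: 12 free-cell centres × 16 headings = 192 poses. Raycast each; keep the one whose scan matches to 4 dp.
  (4.5, 4.5, 195°): beam 1 = 0.5774 ≠ 1.5529 ✗
  (1.5, 3.5, 30°): beam 2 = 2.8868 ≠ 1.0000 ✗
  (3.5, 3.5, 75°): beam 1 = 0.5774 ≠ 1.5529 ✗
  …
  (2.5, 2.5, 330°): r_1=1.5529, r_2=1.0000, r_3=1.5529, r_4=0.5774, r_5=0.5176, r_6=0.5774, r_7=0.5176 — all match ✓
Unique over the lattice → pose = (2.5, 2.5, 330°).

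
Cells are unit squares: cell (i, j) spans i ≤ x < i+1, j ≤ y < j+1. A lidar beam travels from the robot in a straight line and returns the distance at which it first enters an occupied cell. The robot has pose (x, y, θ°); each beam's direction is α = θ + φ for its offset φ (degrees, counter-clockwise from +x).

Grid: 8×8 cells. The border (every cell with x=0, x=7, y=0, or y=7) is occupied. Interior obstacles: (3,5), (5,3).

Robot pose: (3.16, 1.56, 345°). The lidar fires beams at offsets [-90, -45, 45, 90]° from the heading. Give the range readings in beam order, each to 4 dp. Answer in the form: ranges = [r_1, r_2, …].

ranges = [0.5798, 0.6466, 2.8800, 5.6319]

beam 1: φ=-90°, α=255°
  dir = (cos 255°, sin 255°) = (-0.2588, -0.9659); from cell (3,1)
  next x-line at t=0.6182, next y-line at t=0.5798; Δt_x=3.8637, Δt_y=1.0353
    y: enter (3,0) at t=0.5798 ← occupied
  → r_1 = 0.5798
beam 2: φ=-45°, α=300°
  dir = (cos 300°, sin 300°) = (0.5000, -0.8660); from cell (3,1)
  next x-line at t=1.6800, next y-line at t=0.6466; Δt_x=2.0000, Δt_y=1.1547
    y: enter (3,0) at t=0.6466 ← occupied
  → r_2 = 0.6466
beam 3: φ=45°, α=30°
  dir = (cos 30°, sin 30°) = (0.8660, 0.5000); from cell (3,1)
  next x-line at t=0.9699, next y-line at t=0.8800; Δt_x=1.1547, Δt_y=2.0000
    y: enter (3,2) at t=0.8800
    x: enter (4,2) at t=0.9699
    x: enter (5,2) at t=2.1246
    y: enter (5,3) at t=2.8800 ← occupied
  → r_3 = 2.8800
beam 4: φ=90°, α=75°
  dir = (cos 75°, sin 75°) = (0.2588, 0.9659); from cell (3,1)
  next x-line at t=3.2455, next y-line at t=0.4555; Δt_x=3.8637, Δt_y=1.0353
    y: enter (3,2) at t=0.4555
    y: enter (3,3) at t=1.4908
    y: enter (3,4) at t=2.5261
    x: enter (4,4) at t=3.2455
    y: enter (4,5) at t=3.5614
    y: enter (4,6) at t=4.5966
    y: enter (4,7) at t=5.6319 ← occupied
  → r_4 = 5.6319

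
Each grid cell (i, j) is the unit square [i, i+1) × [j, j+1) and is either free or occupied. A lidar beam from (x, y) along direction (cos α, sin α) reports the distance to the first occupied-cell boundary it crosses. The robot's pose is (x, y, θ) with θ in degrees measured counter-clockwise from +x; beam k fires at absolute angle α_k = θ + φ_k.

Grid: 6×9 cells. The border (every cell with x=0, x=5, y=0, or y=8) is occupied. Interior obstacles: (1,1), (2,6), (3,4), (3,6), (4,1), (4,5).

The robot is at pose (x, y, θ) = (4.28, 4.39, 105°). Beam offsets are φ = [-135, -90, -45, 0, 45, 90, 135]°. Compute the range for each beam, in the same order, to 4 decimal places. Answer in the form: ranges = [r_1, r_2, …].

ranges = [0.8314, 0.7454, 0.7044, 0.6315, 0.3233, 0.2899, 3.9144]

beam 1: φ=-135°, α=330°
  dir = (cos 330°, sin 330°) = (0.8660, -0.5000); from cell (4,4)
  next x-line at t=0.8314, next y-line at t=0.7800; Δt_x=1.1547, Δt_y=2.0000
    y: enter (4,3) at t=0.7800
    x: enter (5,3) at t=0.8314 ← occupied
  → r_1 = 0.8314
beam 2: φ=-90°, α=15°
  dir = (cos 15°, sin 15°) = (0.9659, 0.2588); from cell (4,4)
  next x-line at t=0.7454, next y-line at t=2.3569; Δt_x=1.0353, Δt_y=3.8637
    x: enter (5,4) at t=0.7454 ← occupied
  → r_2 = 0.7454
beam 3: φ=-45°, α=60°
  dir = (cos 60°, sin 60°) = (0.5000, 0.8660); from cell (4,4)
  next x-line at t=1.4400, next y-line at t=0.7044; Δt_x=2.0000, Δt_y=1.1547
    y: enter (4,5) at t=0.7044 ← occupied
  → r_3 = 0.7044
beam 4: φ=0°, α=105°
  dir = (cos 105°, sin 105°) = (-0.2588, 0.9659); from cell (4,4)
  next x-line at t=1.0818, next y-line at t=0.6315; Δt_x=3.8637, Δt_y=1.0353
    y: enter (4,5) at t=0.6315 ← occupied
  → r_4 = 0.6315
beam 5: φ=45°, α=150°
  dir = (cos 150°, sin 150°) = (-0.8660, 0.5000); from cell (4,4)
  next x-line at t=0.3233, next y-line at t=1.2200; Δt_x=1.1547, Δt_y=2.0000
    x: enter (3,4) at t=0.3233 ← occupied
  → r_5 = 0.3233
beam 6: φ=90°, α=195°
  dir = (cos 195°, sin 195°) = (-0.9659, -0.2588); from cell (4,4)
  next x-line at t=0.2899, next y-line at t=1.5068; Δt_x=1.0353, Δt_y=3.8637
    x: enter (3,4) at t=0.2899 ← occupied
  → r_6 = 0.2899
beam 7: φ=135°, α=240°
  dir = (cos 240°, sin 240°) = (-0.5000, -0.8660); from cell (4,4)
  next x-line at t=0.5600, next y-line at t=0.4503; Δt_x=2.0000, Δt_y=1.1547
    y: enter (4,3) at t=0.4503
    x: enter (3,3) at t=0.5600
    y: enter (3,2) at t=1.6050
    x: enter (2,2) at t=2.5600
    y: enter (2,1) at t=2.7597
    y: enter (2,0) at t=3.9144 ← occupied
  → r_7 = 3.9144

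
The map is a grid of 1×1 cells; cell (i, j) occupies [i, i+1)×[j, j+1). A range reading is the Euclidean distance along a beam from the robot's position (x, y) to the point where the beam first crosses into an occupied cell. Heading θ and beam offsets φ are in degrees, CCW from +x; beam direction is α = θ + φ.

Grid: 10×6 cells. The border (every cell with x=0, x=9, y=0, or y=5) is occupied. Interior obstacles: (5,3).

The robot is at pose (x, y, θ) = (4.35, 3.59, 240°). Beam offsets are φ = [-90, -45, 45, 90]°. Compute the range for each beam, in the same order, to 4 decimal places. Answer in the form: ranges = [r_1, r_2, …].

ranges = [2.8200, 3.4682, 2.6814, 0.7506]

beam 1: φ=-90°, α=150°
  cosα=-0.8660 sinα=0.5000 | (4,3) | tMaxX 0.4041 tMaxY 0.8200 | tΔX 1.1547 tΔY 2.0000
    t=0.4041 [x] (3,3)
    t=0.8200 [y] (3,4)
    t=1.5588 [x] (2,4)
    t=2.7135 [x] (1,4)
    t=2.8200 [y] (1,5) — stop
  → r_1 = 2.8200
beam 2: φ=-45°, α=195°
  cosα=-0.9659 sinα=-0.2588 | (4,3) | tMaxX 0.3623 tMaxY 2.2796 | tΔX 1.0353 tΔY 3.8637
    t=0.3623 [x] (3,3)
    t=1.3976 [x] (2,3)
    t=2.2796 [y] (2,2)
    t=2.4329 [x] (1,2)
    t=3.4682 [x] (0,2) — stop
  → r_2 = 3.4682
beam 3: φ=45°, α=285°
  cosα=0.2588 sinα=-0.9659 | (4,3) | tMaxX 2.5114 tMaxY 0.6108 | tΔX 3.8637 tΔY 1.0353
    t=0.6108 [y] (4,2)
    t=1.6461 [y] (4,1)
    t=2.5114 [x] (5,1)
    t=2.6814 [y] (5,0) — stop
  → r_3 = 2.6814
beam 4: φ=90°, α=330°
  cosα=0.8660 sinα=-0.5000 | (4,3) | tMaxX 0.7506 tMaxY 1.1800 | tΔX 1.1547 tΔY 2.0000
    t=0.7506 [x] (5,3) — stop
  → r_4 = 0.7506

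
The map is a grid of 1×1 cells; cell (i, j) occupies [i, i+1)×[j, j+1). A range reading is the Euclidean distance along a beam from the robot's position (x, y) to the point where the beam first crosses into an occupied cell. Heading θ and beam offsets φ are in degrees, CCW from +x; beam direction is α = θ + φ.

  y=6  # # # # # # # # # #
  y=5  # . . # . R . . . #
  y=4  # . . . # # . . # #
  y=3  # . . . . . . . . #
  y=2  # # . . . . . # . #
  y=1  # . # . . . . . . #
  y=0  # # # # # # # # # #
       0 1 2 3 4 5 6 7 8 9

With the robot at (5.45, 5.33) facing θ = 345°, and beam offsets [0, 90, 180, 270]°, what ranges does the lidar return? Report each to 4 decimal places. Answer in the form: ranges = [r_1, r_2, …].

beam 1: φ=0°, α=345°
  d=(0.9659,-0.2588)  start (5,5)  tX=0.5694 tY=1.2750  stride 1/|dx|=1.0353 1/|dy|=3.8637
    cross x-line → (6,5), t=0.5694
    cross y-line → (6,4), t=1.2750
    cross x-line → (7,4), t=1.6047
    cross x-line → (8,4), t=2.6400 (wall)
  → r_1 = 2.6400
beam 2: φ=90°, α=75°
  d=(0.2588,0.9659)  start (5,5)  tX=2.1250 tY=0.6936  stride 1/|dx|=3.8637 1/|dy|=1.0353
    cross y-line → (5,6), t=0.6936 (wall)
  → r_2 = 0.6936
beam 3: φ=180°, α=165°
  d=(-0.9659,0.2588)  start (5,5)  tX=0.4659 tY=2.5887  stride 1/|dx|=1.0353 1/|dy|=3.8637
    cross x-line → (4,5), t=0.4659
    cross x-line → (3,5), t=1.5012 (wall)
  → r_3 = 1.5012
beam 4: φ=270°, α=255°
  d=(-0.2588,-0.9659)  start (5,5)  tX=1.7387 tY=0.3416  stride 1/|dx|=3.8637 1/|dy|=1.0353
    cross y-line → (5,4), t=0.3416 (wall)
  → r_4 = 0.3416

ranges = [2.6400, 0.6936, 1.5012, 0.3416]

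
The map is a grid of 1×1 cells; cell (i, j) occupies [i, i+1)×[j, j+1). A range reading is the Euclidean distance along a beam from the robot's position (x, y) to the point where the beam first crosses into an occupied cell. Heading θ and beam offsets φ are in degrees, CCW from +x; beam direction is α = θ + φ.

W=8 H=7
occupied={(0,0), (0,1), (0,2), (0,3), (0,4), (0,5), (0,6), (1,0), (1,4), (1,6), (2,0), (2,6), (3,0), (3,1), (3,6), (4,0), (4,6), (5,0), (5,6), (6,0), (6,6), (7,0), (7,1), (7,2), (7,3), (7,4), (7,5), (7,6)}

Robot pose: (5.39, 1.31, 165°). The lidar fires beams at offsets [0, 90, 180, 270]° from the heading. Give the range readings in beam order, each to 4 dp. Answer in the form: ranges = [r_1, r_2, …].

beam 1: φ=0°, α=165°
  dir = (cos 165°, sin 165°) = (-0.9659, 0.2588); from cell (5,1)
  next x-line at t=0.4038, next y-line at t=2.6660; Δt_x=1.0353, Δt_y=3.8637
    x: enter (4,1) at t=0.4038
    x: enter (3,1) at t=1.4390 ← occupied
  → r_1 = 1.4390
beam 2: φ=90°, α=255°
  dir = (cos 255°, sin 255°) = (-0.2588, -0.9659); from cell (5,1)
  next x-line at t=1.5068, next y-line at t=0.3209; Δt_x=3.8637, Δt_y=1.0353
    y: enter (5,0) at t=0.3209 ← occupied
  → r_2 = 0.3209
beam 3: φ=180°, α=345°
  dir = (cos 345°, sin 345°) = (0.9659, -0.2588); from cell (5,1)
  next x-line at t=0.6315, next y-line at t=1.1977; Δt_x=1.0353, Δt_y=3.8637
    x: enter (6,1) at t=0.6315
    y: enter (6,0) at t=1.1977 ← occupied
  → r_3 = 1.1977
beam 4: φ=270°, α=75°
  dir = (cos 75°, sin 75°) = (0.2588, 0.9659); from cell (5,1)
  next x-line at t=2.3569, next y-line at t=0.7143; Δt_x=3.8637, Δt_y=1.0353
    y: enter (5,2) at t=0.7143
    y: enter (5,3) at t=1.7496
    x: enter (6,3) at t=2.3569
    y: enter (6,4) at t=2.7849
    y: enter (6,5) at t=3.8202
    y: enter (6,6) at t=4.8554 ← occupied
  → r_4 = 4.8554

ranges = [1.4390, 0.3209, 1.1977, 4.8554]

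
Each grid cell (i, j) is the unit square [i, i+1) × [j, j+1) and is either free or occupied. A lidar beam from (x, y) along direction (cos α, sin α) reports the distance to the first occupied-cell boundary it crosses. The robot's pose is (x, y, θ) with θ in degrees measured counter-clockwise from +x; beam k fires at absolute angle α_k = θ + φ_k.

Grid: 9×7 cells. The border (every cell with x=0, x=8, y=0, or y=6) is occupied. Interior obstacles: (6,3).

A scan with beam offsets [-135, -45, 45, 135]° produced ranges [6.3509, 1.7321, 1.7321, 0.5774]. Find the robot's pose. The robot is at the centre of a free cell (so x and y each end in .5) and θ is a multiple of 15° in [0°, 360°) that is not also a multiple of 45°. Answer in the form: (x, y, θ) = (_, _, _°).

(x, y, θ) = (6.5, 2.5, 285°)

Candidates: 34 free-cell centres × 16 headings = 544 poses. Raycast each; keep the one whose scan matches to 4 dp.
  (3.5, 5.5, 285°): beam 1 = 1.0000 ≠ 6.3509 ✗
  (1.5, 5.5, 240°): beam 1 = 0.5176 ≠ 6.3509 ✗
  (3.5, 3.5, 195°): beam 1 = 2.8868 ≠ 6.3509 ✗
  (5.5, 4.5, 195°): beam 1 = 1.7321 ≠ 6.3509 ✗
  (3.5, 3.5, 165°): beam 1 = 5.0000 ≠ 6.3509 ✗
  …
  (6.5, 2.5, 285°): r_1=6.3509, r_2=1.7321, r_3=1.7321, r_4=0.5774 — all match ✓
No second candidate reproduces the full scan.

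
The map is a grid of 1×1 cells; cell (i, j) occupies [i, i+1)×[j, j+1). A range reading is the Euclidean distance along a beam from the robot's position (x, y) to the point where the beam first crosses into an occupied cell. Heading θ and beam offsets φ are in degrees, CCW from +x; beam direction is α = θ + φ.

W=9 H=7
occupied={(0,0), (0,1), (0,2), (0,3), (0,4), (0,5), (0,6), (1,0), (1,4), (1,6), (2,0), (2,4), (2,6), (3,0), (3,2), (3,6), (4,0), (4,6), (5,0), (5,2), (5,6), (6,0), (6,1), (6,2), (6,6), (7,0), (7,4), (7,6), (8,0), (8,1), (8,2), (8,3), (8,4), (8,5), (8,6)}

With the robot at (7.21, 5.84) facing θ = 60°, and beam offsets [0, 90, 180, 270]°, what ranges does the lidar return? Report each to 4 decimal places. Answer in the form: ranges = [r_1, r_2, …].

ranges = [0.1848, 0.3200, 3.2793, 0.9122]

beam 1: φ=0°, α=60°
  cosα=0.5000 sinα=0.8660 | (7,5) | tMaxX 1.5800 tMaxY 0.1848 | tΔX 2.0000 tΔY 1.1547
    t=0.1848 [y] (7,6) — stop
  → r_1 = 0.1848
beam 2: φ=90°, α=150°
  cosα=-0.8660 sinα=0.5000 | (7,5) | tMaxX 0.2425 tMaxY 0.3200 | tΔX 1.1547 tΔY 2.0000
    t=0.2425 [x] (6,5)
    t=0.3200 [y] (6,6) — stop
  → r_2 = 0.3200
beam 3: φ=180°, α=240°
  cosα=-0.5000 sinα=-0.8660 | (7,5) | tMaxX 0.4200 tMaxY 0.9699 | tΔX 2.0000 tΔY 1.1547
    t=0.4200 [x] (6,5)
    t=0.9699 [y] (6,4)
    t=2.1246 [y] (6,3)
    t=2.4200 [x] (5,3)
    t=3.2793 [y] (5,2) — stop
  → r_3 = 3.2793
beam 4: φ=270°, α=330°
  cosα=0.8660 sinα=-0.5000 | (7,5) | tMaxX 0.9122 tMaxY 1.6800 | tΔX 1.1547 tΔY 2.0000
    t=0.9122 [x] (8,5) — stop
  → r_4 = 0.9122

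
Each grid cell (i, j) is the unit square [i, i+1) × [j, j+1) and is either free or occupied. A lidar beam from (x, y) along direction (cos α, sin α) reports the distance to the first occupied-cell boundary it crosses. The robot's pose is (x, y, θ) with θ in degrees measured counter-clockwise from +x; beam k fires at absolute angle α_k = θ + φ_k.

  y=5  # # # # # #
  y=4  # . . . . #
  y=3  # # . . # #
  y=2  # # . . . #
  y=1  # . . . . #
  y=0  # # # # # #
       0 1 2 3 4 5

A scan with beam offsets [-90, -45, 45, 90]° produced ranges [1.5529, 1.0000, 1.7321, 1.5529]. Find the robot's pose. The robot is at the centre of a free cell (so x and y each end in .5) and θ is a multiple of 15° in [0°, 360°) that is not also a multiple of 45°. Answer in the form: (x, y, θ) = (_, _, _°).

(x, y, θ) = (3.5, 2.5, 105°)

The pose lattice has 13·16 = 208 candidates. Test each by forward raycasting.
  (1.5, 4.5, 105°): beam 1 = 1.9319 ≠ 1.5529 ✗
  (3.5, 4.5, 240°): beam 1 = 1.0000 ≠ 1.5529 ✗
  (3.5, 1.5, 120°): beam 1 = 1.7321 ≠ 1.5529 ✗
  …
  (3.5, 2.5, 105°): r_1=1.5529, r_2=1.0000, r_3=1.7321, r_4=1.5529 — all match ✓
Unique over the lattice → pose = (3.5, 2.5, 105°).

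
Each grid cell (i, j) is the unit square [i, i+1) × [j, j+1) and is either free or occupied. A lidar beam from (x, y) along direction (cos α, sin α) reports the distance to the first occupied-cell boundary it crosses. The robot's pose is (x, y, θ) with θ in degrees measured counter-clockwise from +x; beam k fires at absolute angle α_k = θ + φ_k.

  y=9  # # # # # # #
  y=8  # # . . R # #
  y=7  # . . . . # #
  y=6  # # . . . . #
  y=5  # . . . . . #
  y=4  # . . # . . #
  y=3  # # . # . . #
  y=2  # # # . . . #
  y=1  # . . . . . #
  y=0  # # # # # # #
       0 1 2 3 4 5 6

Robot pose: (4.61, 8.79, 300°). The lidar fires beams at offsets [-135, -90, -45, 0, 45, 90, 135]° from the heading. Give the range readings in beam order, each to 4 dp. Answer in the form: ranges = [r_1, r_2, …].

ranges = [0.8114, 3.5800, 3.9237, 0.7800, 0.4038, 0.4200, 0.2174]

beam 1: φ=-135°, α=165°
  d=(-0.9659,0.2588)  start (4,8)  tX=0.6315 tY=0.8114  stride 1/|dx|=1.0353 1/|dy|=3.8637
    cross x-line → (3,8), t=0.6315
    cross y-line → (3,9), t=0.8114 (wall)
  → r_1 = 0.8114
beam 2: φ=-90°, α=210°
  d=(-0.8660,-0.5000)  start (4,8)  tX=0.7044 tY=1.5800  stride 1/|dx|=1.1547 1/|dy|=2.0000
    cross x-line → (3,8), t=0.7044
    cross y-line → (3,7), t=1.5800
    cross x-line → (2,7), t=1.8591
    cross x-line → (1,7), t=3.0138
    cross y-line → (1,6), t=3.5800 (wall)
  → r_2 = 3.5800
beam 3: φ=-45°, α=255°
  d=(-0.2588,-0.9659)  start (4,8)  tX=2.3569 tY=0.8179  stride 1/|dx|=3.8637 1/|dy|=1.0353
    cross y-line → (4,7), t=0.8179
    cross y-line → (4,6), t=1.8531
    cross x-line → (3,6), t=2.3569
    cross y-line → (3,5), t=2.8884
    cross y-line → (3,4), t=3.9237 (wall)
  → r_3 = 3.9237
beam 4: φ=0°, α=300°
  d=(0.5000,-0.8660)  start (4,8)  tX=0.7800 tY=0.9122  stride 1/|dx|=2.0000 1/|dy|=1.1547
    cross x-line → (5,8), t=0.7800 (wall)
  → r_4 = 0.7800
beam 5: φ=45°, α=345°
  d=(0.9659,-0.2588)  start (4,8)  tX=0.4038 tY=3.0523  stride 1/|dx|=1.0353 1/|dy|=3.8637
    cross x-line → (5,8), t=0.4038 (wall)
  → r_5 = 0.4038
beam 6: φ=90°, α=30°
  d=(0.8660,0.5000)  start (4,8)  tX=0.4503 tY=0.4200  stride 1/|dx|=1.1547 1/|dy|=2.0000
    cross y-line → (4,9), t=0.4200 (wall)
  → r_6 = 0.4200
beam 7: φ=135°, α=75°
  d=(0.2588,0.9659)  start (4,8)  tX=1.5068 tY=0.2174  stride 1/|dx|=3.8637 1/|dy|=1.0353
    cross y-line → (4,9), t=0.2174 (wall)
  → r_7 = 0.2174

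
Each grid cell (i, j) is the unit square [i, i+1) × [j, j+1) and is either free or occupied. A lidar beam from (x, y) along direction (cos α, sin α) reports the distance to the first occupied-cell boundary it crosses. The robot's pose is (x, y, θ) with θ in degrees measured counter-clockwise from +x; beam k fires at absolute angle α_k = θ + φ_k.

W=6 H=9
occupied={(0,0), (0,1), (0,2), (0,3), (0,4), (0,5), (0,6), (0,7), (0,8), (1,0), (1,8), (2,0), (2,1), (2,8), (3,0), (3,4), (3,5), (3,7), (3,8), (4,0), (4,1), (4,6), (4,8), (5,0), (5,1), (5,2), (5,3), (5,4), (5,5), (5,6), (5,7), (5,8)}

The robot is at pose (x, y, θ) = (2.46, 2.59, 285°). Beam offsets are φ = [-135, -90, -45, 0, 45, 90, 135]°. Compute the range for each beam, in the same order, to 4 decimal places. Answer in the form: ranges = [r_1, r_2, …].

beam 1: φ=-135°, α=150°
  d=(-0.8660,0.5000)  start (2,2)  tX=0.5312 tY=0.8200  stride 1/|dx|=1.1547 1/|dy|=2.0000
    cross x-line → (1,2), t=0.5312
    cross y-line → (1,3), t=0.8200
    cross x-line → (0,3), t=1.6859 (wall)
  → r_1 = 1.6859
beam 2: φ=-90°, α=195°
  d=(-0.9659,-0.2588)  start (2,2)  tX=0.4762 tY=2.2796  stride 1/|dx|=1.0353 1/|dy|=3.8637
    cross x-line → (1,2), t=0.4762
    cross x-line → (0,2), t=1.5115 (wall)
  → r_2 = 1.5115
beam 3: φ=-45°, α=240°
  d=(-0.5000,-0.8660)  start (2,2)  tX=0.9200 tY=0.6813  stride 1/|dx|=2.0000 1/|dy|=1.1547
    cross y-line → (2,1), t=0.6813 (wall)
  → r_3 = 0.6813
beam 4: φ=0°, α=285°
  d=(0.2588,-0.9659)  start (2,2)  tX=2.0864 tY=0.6108  stride 1/|dx|=3.8637 1/|dy|=1.0353
    cross y-line → (2,1), t=0.6108 (wall)
  → r_4 = 0.6108
beam 5: φ=45°, α=330°
  d=(0.8660,-0.5000)  start (2,2)  tX=0.6235 tY=1.1800  stride 1/|dx|=1.1547 1/|dy|=2.0000
    cross x-line → (3,2), t=0.6235
    cross y-line → (3,1), t=1.1800
    cross x-line → (4,1), t=1.7782 (wall)
  → r_5 = 1.7782
beam 6: φ=90°, α=15°
  d=(0.9659,0.2588)  start (2,2)  tX=0.5590 tY=1.5841  stride 1/|dx|=1.0353 1/|dy|=3.8637
    cross x-line → (3,2), t=0.5590
    cross y-line → (3,3), t=1.5841
    cross x-line → (4,3), t=1.5943
    cross x-line → (5,3), t=2.6296 (wall)
  → r_6 = 2.6296
beam 7: φ=135°, α=60°
  d=(0.5000,0.8660)  start (2,2)  tX=1.0800 tY=0.4734  stride 1/|dx|=2.0000 1/|dy|=1.1547
    cross y-line → (2,3), t=0.4734
    cross x-line → (3,3), t=1.0800
    cross y-line → (3,4), t=1.6281 (wall)
  → r_7 = 1.6281

ranges = [1.6859, 1.5115, 0.6813, 0.6108, 1.7782, 2.6296, 1.6281]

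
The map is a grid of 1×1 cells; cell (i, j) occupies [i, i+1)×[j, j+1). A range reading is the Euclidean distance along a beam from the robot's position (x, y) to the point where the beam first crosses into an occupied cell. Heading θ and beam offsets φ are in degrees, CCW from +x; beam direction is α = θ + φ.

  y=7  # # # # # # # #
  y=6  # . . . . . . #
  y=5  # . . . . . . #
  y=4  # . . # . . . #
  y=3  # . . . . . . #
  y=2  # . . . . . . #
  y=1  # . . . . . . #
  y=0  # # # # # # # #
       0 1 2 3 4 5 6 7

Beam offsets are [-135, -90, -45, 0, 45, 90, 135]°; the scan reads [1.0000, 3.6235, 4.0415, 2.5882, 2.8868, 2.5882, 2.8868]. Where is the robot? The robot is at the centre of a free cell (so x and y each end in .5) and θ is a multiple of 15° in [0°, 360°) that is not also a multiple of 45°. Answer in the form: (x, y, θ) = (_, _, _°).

Candidates: 35 free-cell centres × 16 headings = 560 poses. Raycast each; keep the one whose scan matches to 4 dp.
  (5.5, 3.5, 300°): beam 1 = 1.9319 ≠ 1.0000 ✗
  (6.5, 6.5, 150°): beam 1 = 0.5176 ≠ 1.0000 ✗
  (1.5, 1.5, 30°): beam 1 = 0.5176 ≠ 1.0000 ✗
  …
  (4.5, 3.5, 255°): r_1=1.0000, r_2=3.6235, r_3=4.0415, r_4=2.5882, r_5=2.8868, r_6=2.5882, r_7=2.8868 — all match ✓
Unique over the lattice → pose = (4.5, 3.5, 255°).

(x, y, θ) = (4.5, 3.5, 255°)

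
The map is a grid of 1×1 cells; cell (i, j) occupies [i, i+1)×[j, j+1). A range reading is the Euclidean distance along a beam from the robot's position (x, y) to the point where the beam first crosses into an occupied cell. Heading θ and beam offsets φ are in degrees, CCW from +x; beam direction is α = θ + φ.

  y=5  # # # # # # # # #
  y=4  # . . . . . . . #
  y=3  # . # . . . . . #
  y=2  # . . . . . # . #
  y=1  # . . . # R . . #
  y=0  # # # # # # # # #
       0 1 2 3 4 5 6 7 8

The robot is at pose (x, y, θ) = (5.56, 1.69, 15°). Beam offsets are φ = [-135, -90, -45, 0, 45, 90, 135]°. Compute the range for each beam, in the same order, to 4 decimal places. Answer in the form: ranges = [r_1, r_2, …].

beam 1: φ=-135°, α=240°
  direction (-0.5000, -0.8660); cell (5,1); t to first gridline: x 1.1200, y 0.7967 (then +2.0000 / +1.1547)
    (5,0) via y @ 0.7967  # hit
  → r_1 = 0.7967
beam 2: φ=-90°, α=285°
  direction (0.2588, -0.9659); cell (5,1); t to first gridline: x 1.7000, y 0.7143 (then +3.8637 / +1.0353)
    (5,0) via y @ 0.7143  # hit
  → r_2 = 0.7143
beam 3: φ=-45°, α=330°
  direction (0.8660, -0.5000); cell (5,1); t to first gridline: x 0.5081, y 1.3800 (then +1.1547 / +2.0000)
    (6,1) via x @ 0.5081
    (6,0) via y @ 1.3800  # hit
  → r_3 = 1.3800
beam 4: φ=0°, α=15°
  direction (0.9659, 0.2588); cell (5,1); t to first gridline: x 0.4555, y 1.1977 (then +1.0353 / +3.8637)
    (6,1) via x @ 0.4555
    (6,2) via y @ 1.1977  # hit
  → r_4 = 1.1977
beam 5: φ=45°, α=60°
  direction (0.5000, 0.8660); cell (5,1); t to first gridline: x 0.8800, y 0.3580 (then +2.0000 / +1.1547)
    (5,2) via y @ 0.3580
    (6,2) via x @ 0.8800  # hit
  → r_5 = 0.8800
beam 6: φ=90°, α=105°
  direction (-0.2588, 0.9659); cell (5,1); t to first gridline: x 2.1637, y 0.3209 (then +3.8637 / +1.0353)
    (5,2) via y @ 0.3209
    (5,3) via y @ 1.3562
    (4,3) via x @ 2.1637
    (4,4) via y @ 2.3915
    (4,5) via y @ 3.4268  # hit
  → r_6 = 3.4268
beam 7: φ=135°, α=150°
  direction (-0.8660, 0.5000); cell (5,1); t to first gridline: x 0.6466, y 0.6200 (then +1.1547 / +2.0000)
    (5,2) via y @ 0.6200
    (4,2) via x @ 0.6466
    (3,2) via x @ 1.8013
    (3,3) via y @ 2.6200
    (2,3) via x @ 2.9560  # hit
  → r_7 = 2.9560

ranges = [0.7967, 0.7143, 1.3800, 1.1977, 0.8800, 3.4268, 2.9560]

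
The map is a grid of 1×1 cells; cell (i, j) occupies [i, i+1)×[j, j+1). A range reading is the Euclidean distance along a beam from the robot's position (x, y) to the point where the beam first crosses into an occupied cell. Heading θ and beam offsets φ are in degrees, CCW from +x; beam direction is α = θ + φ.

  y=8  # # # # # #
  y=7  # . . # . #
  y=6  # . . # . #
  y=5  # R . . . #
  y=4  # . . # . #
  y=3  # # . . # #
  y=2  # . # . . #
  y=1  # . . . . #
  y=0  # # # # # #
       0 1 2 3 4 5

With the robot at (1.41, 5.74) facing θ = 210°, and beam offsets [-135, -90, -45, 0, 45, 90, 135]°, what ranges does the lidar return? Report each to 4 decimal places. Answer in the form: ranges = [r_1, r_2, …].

beam 1: φ=-135°, α=75°
  dir = (cos 75°, sin 75°) = (0.2588, 0.9659); from cell (1,5)
  next x-line at t=2.2796, next y-line at t=0.2692; Δt_x=3.8637, Δt_y=1.0353
    y: enter (1,6) at t=0.2692
    y: enter (1,7) at t=1.3044
    x: enter (2,7) at t=2.2796
    y: enter (2,8) at t=2.3397 ← occupied
  → r_1 = 2.3397
beam 2: φ=-90°, α=120°
  dir = (cos 120°, sin 120°) = (-0.5000, 0.8660); from cell (1,5)
  next x-line at t=0.8200, next y-line at t=0.3002; Δt_x=2.0000, Δt_y=1.1547
    y: enter (1,6) at t=0.3002
    x: enter (0,6) at t=0.8200 ← occupied
  → r_2 = 0.8200
beam 3: φ=-45°, α=165°
  dir = (cos 165°, sin 165°) = (-0.9659, 0.2588); from cell (1,5)
  next x-line at t=0.4245, next y-line at t=1.0046; Δt_x=1.0353, Δt_y=3.8637
    x: enter (0,5) at t=0.4245 ← occupied
  → r_3 = 0.4245
beam 4: φ=0°, α=210°
  dir = (cos 210°, sin 210°) = (-0.8660, -0.5000); from cell (1,5)
  next x-line at t=0.4734, next y-line at t=1.4800; Δt_x=1.1547, Δt_y=2.0000
    x: enter (0,5) at t=0.4734 ← occupied
  → r_4 = 0.4734
beam 5: φ=45°, α=255°
  dir = (cos 255°, sin 255°) = (-0.2588, -0.9659); from cell (1,5)
  next x-line at t=1.5841, next y-line at t=0.7661; Δt_x=3.8637, Δt_y=1.0353
    y: enter (1,4) at t=0.7661
    x: enter (0,4) at t=1.5841 ← occupied
  → r_5 = 1.5841
beam 6: φ=90°, α=300°
  dir = (cos 300°, sin 300°) = (0.5000, -0.8660); from cell (1,5)
  next x-line at t=1.1800, next y-line at t=0.8545; Δt_x=2.0000, Δt_y=1.1547
    y: enter (1,4) at t=0.8545
    x: enter (2,4) at t=1.1800
    y: enter (2,3) at t=2.0092
    y: enter (2,2) at t=3.1639 ← occupied
  → r_6 = 3.1639
beam 7: φ=135°, α=345°
  dir = (cos 345°, sin 345°) = (0.9659, -0.2588); from cell (1,5)
  next x-line at t=0.6108, next y-line at t=2.8591; Δt_x=1.0353, Δt_y=3.8637
    x: enter (2,5) at t=0.6108
    x: enter (3,5) at t=1.6461
    x: enter (4,5) at t=2.6814
    y: enter (4,4) at t=2.8591
    x: enter (5,4) at t=3.7166 ← occupied
  → r_7 = 3.7166

ranges = [2.3397, 0.8200, 0.4245, 0.4734, 1.5841, 3.1639, 3.7166]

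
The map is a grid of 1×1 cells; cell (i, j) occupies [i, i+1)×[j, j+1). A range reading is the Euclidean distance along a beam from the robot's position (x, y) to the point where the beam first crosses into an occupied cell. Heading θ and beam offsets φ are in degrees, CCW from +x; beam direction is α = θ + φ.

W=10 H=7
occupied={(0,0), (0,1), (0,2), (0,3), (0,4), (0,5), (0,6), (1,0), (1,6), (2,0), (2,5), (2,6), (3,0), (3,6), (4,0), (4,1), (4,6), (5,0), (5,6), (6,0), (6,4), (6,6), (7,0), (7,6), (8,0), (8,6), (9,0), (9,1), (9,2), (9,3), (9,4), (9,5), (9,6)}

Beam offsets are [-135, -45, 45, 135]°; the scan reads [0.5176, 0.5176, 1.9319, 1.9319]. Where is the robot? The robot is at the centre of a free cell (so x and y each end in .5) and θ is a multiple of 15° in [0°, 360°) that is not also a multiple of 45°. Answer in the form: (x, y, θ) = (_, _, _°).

The pose lattice has 37·16 = 592 candidates. Test each by forward raycasting.
  (2.5, 1.5, 105°): beam 1 = 1.0000 ≠ 0.5176 ✗
  (5.5, 1.5, 150°): beam 1 = 3.6235 ≠ 0.5176 ✗
  (8.5, 2.5, 60°): beam 1 = 1.5529 ≠ 0.5176 ✗
  (7.5, 5.5, 30°): beam 1 = 4.6587 ≠ 0.5176 ✗
  (7.5, 1.5, 165°): beam 1 = 1.7321 ≠ 0.5176 ✗
  …
  (8.5, 5.5, 150°): r_1=0.5176, r_2=0.5176, r_3=1.9319, r_4=1.9319 — all match ✓
No second candidate reproduces the full scan.

(x, y, θ) = (8.5, 5.5, 150°)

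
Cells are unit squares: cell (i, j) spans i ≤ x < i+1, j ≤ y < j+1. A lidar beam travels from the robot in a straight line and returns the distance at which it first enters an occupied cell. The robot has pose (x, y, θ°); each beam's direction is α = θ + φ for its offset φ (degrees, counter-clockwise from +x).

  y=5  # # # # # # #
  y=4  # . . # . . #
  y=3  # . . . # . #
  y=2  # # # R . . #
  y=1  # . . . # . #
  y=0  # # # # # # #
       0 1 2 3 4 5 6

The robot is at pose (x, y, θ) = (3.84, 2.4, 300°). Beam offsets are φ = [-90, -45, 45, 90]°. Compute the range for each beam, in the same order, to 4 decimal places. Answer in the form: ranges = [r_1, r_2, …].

beam 1: φ=-90°, α=210°
  cosα=-0.8660 sinα=-0.5000 | (3,2) | tMaxX 0.9699 tMaxY 0.8000 | tΔX 1.1547 tΔY 2.0000
    t=0.8000 [y] (3,1)
    t=0.9699 [x] (2,1)
    t=2.1246 [x] (1,1)
    t=2.8000 [y] (1,0) — stop
  → r_1 = 2.8000
beam 2: φ=-45°, α=255°
  cosα=-0.2588 sinα=-0.9659 | (3,2) | tMaxX 3.2455 tMaxY 0.4141 | tΔX 3.8637 tΔY 1.0353
    t=0.4141 [y] (3,1)
    t=1.4494 [y] (3,0) — stop
  → r_2 = 1.4494
beam 3: φ=45°, α=345°
  cosα=0.9659 sinα=-0.2588 | (3,2) | tMaxX 0.1656 tMaxY 1.5455 | tΔX 1.0353 tΔY 3.8637
    t=0.1656 [x] (4,2)
    t=1.2009 [x] (5,2)
    t=1.5455 [y] (5,1)
    t=2.2362 [x] (6,1) — stop
  → r_3 = 2.2362
beam 4: φ=90°, α=30°
  cosα=0.8660 sinα=0.5000 | (3,2) | tMaxX 0.1848 tMaxY 1.2000 | tΔX 1.1547 tΔY 2.0000
    t=0.1848 [x] (4,2)
    t=1.2000 [y] (4,3) — stop
  → r_4 = 1.2000

ranges = [2.8000, 1.4494, 2.2362, 1.2000]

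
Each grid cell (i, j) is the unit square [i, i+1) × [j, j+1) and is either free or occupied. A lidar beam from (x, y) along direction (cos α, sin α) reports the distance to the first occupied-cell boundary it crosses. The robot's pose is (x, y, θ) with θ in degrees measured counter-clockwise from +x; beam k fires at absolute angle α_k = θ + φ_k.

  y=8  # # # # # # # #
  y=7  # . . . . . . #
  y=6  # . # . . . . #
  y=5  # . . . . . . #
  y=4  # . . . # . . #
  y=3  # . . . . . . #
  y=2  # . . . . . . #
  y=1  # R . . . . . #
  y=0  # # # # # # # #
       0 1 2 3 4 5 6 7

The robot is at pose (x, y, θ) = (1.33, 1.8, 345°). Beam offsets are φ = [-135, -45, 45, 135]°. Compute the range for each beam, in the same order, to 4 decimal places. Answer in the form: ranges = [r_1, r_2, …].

beam 1: φ=-135°, α=210°
  cosα=-0.8660 sinα=-0.5000 | (1,1) | tMaxX 0.3811 tMaxY 1.6000 | tΔX 1.1547 tΔY 2.0000
    t=0.3811 [x] (0,1) — stop
  → r_1 = 0.3811
beam 2: φ=-45°, α=300°
  cosα=0.5000 sinα=-0.8660 | (1,1) | tMaxX 1.3400 tMaxY 0.9238 | tΔX 2.0000 tΔY 1.1547
    t=0.9238 [y] (1,0) — stop
  → r_2 = 0.9238
beam 3: φ=45°, α=30°
  cosα=0.8660 sinα=0.5000 | (1,1) | tMaxX 0.7736 tMaxY 0.4000 | tΔX 1.1547 tΔY 2.0000
    t=0.4000 [y] (1,2)
    t=0.7736 [x] (2,2)
    t=1.9283 [x] (3,2)
    t=2.4000 [y] (3,3)
    t=3.0831 [x] (4,3)
    t=4.2378 [x] (5,3)
    t=4.4000 [y] (5,4)
    t=5.3925 [x] (6,4)
    t=6.4000 [y] (6,5)
    t=6.5472 [x] (7,5) — stop
  → r_3 = 6.5472
beam 4: φ=135°, α=120°
  cosα=-0.5000 sinα=0.8660 | (1,1) | tMaxX 0.6600 tMaxY 0.2309 | tΔX 2.0000 tΔY 1.1547
    t=0.2309 [y] (1,2)
    t=0.6600 [x] (0,2) — stop
  → r_4 = 0.6600

ranges = [0.3811, 0.9238, 6.5472, 0.6600]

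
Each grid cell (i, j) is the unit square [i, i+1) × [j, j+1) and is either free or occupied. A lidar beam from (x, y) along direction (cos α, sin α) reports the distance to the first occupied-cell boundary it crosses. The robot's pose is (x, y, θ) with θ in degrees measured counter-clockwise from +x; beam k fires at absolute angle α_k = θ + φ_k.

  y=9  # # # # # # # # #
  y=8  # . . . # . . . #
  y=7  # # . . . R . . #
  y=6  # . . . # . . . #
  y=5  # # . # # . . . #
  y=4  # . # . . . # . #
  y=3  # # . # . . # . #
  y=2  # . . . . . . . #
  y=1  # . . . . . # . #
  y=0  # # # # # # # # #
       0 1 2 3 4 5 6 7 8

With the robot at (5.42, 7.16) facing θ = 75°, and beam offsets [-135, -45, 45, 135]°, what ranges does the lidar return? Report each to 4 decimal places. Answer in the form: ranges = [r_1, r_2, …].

beam 1: φ=-135°, α=300°
  dir = (cos 300°, sin 300°) = (0.5000, -0.8660); from cell (5,7)
  next x-line at t=1.1600, next y-line at t=0.1848; Δt_x=2.0000, Δt_y=1.1547
    y: enter (5,6) at t=0.1848
    x: enter (6,6) at t=1.1600
    y: enter (6,5) at t=1.3395
    y: enter (6,4) at t=2.4942 ← occupied
  → r_1 = 2.4942
beam 2: φ=-45°, α=30°
  dir = (cos 30°, sin 30°) = (0.8660, 0.5000); from cell (5,7)
  next x-line at t=0.6697, next y-line at t=1.6800; Δt_x=1.1547, Δt_y=2.0000
    x: enter (6,7) at t=0.6697
    y: enter (6,8) at t=1.6800
    x: enter (7,8) at t=1.8244
    x: enter (8,8) at t=2.9791 ← occupied
  → r_2 = 2.9791
beam 3: φ=45°, α=120°
  dir = (cos 120°, sin 120°) = (-0.5000, 0.8660); from cell (5,7)
  next x-line at t=0.8400, next y-line at t=0.9699; Δt_x=2.0000, Δt_y=1.1547
    x: enter (4,7) at t=0.8400
    y: enter (4,8) at t=0.9699 ← occupied
  → r_3 = 0.9699
beam 4: φ=135°, α=210°
  dir = (cos 210°, sin 210°) = (-0.8660, -0.5000); from cell (5,7)
  next x-line at t=0.4850, next y-line at t=0.3200; Δt_x=1.1547, Δt_y=2.0000
    y: enter (5,6) at t=0.3200
    x: enter (4,6) at t=0.4850 ← occupied
  → r_4 = 0.4850

ranges = [2.4942, 2.9791, 0.9699, 0.4850]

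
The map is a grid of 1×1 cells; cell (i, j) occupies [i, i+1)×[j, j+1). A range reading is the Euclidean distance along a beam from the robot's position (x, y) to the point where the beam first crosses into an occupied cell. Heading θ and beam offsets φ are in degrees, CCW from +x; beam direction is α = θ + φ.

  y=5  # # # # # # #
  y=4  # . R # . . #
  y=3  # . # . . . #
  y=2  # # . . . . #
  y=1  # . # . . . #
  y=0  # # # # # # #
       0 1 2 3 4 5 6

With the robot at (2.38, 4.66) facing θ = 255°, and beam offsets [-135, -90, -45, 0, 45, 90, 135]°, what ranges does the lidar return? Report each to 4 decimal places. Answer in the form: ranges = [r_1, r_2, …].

beam 1: φ=-135°, α=120°
  d=(-0.5000,0.8660)  start (2,4)  tX=0.7600 tY=0.3926  stride 1/|dx|=2.0000 1/|dy|=1.1547
    cross y-line → (2,5), t=0.3926 (wall)
  → r_1 = 0.3926
beam 2: φ=-90°, α=165°
  d=(-0.9659,0.2588)  start (2,4)  tX=0.3934 tY=1.3137  stride 1/|dx|=1.0353 1/|dy|=3.8637
    cross x-line → (1,4), t=0.3934
    cross y-line → (1,5), t=1.3137 (wall)
  → r_2 = 1.3137
beam 3: φ=-45°, α=210°
  d=(-0.8660,-0.5000)  start (2,4)  tX=0.4388 tY=1.3200  stride 1/|dx|=1.1547 1/|dy|=2.0000
    cross x-line → (1,4), t=0.4388
    cross y-line → (1,3), t=1.3200
    cross x-line → (0,3), t=1.5935 (wall)
  → r_3 = 1.5935
beam 4: φ=0°, α=255°
  d=(-0.2588,-0.9659)  start (2,4)  tX=1.4682 tY=0.6833  stride 1/|dx|=3.8637 1/|dy|=1.0353
    cross y-line → (2,3), t=0.6833 (wall)
  → r_4 = 0.6833
beam 5: φ=45°, α=300°
  d=(0.5000,-0.8660)  start (2,4)  tX=1.2400 tY=0.7621  stride 1/|dx|=2.0000 1/|dy|=1.1547
    cross y-line → (2,3), t=0.7621 (wall)
  → r_5 = 0.7621
beam 6: φ=90°, α=345°
  d=(0.9659,-0.2588)  start (2,4)  tX=0.6419 tY=2.5500  stride 1/|dx|=1.0353 1/|dy|=3.8637
    cross x-line → (3,4), t=0.6419 (wall)
  → r_6 = 0.6419
beam 7: φ=135°, α=30°
  d=(0.8660,0.5000)  start (2,4)  tX=0.7159 tY=0.6800  stride 1/|dx|=1.1547 1/|dy|=2.0000
    cross y-line → (2,5), t=0.6800 (wall)
  → r_7 = 0.6800

ranges = [0.3926, 1.3137, 1.5935, 0.6833, 0.7621, 0.6419, 0.6800]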